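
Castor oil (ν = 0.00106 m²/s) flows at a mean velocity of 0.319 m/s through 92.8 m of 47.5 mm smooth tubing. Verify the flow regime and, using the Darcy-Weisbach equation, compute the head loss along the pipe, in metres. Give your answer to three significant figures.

Re = VD/ν = 0.319·0.04750/0.00106 = 14.3 → laminar (Re < 2300)
f = 64/Re = 4.477
h_f = f(L/D)V²/(2g) = 4.477·(92.8/0.04750)·0.319²/(2·9.81) = 45.37 m

h_f ≈ 45.4 m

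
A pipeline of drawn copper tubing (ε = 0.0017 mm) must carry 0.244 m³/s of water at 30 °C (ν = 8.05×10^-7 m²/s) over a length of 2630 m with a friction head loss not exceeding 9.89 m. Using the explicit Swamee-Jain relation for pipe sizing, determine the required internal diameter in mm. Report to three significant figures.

Swamee-Jain (Type III): D = 0.66·[ε^1.25·(LQ²/(gh_f))^4.75 + ν·Q^9.4·(L/(gh_f))^5.2]^0.04
LQ²/(gh_f) = 1.614; L/(gh_f) = 27.11
Term 1 = ε^1.25·(…)^4.75 = 5.96×10^-7; Term 2 = ν·Q^9.4·(…)^5.2 = 3.97×10^-5
D = 0.66·(5.96×10^-7 + 3.97×10^-5)^0.04 = 0.4403 m = 440 mm
Check: V = 1.60 m/s, Re = 8.76×10^5, f = 0.01196, h_f = 9.35 m ≈ 9.89 m ✓

D ≈ 440 mm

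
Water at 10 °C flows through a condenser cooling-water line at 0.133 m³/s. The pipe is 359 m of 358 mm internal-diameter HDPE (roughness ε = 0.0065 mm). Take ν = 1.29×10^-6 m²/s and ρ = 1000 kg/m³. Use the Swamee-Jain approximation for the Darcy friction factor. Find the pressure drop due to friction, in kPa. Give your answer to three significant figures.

V = 4Q/(πD²) = 4·0.133/(π·0.358²) = 1.321 m/s
Re = VD/ν = 1.321·0.358/1.29×10^-6 = 3.67×10^5 → turbulent
ε/D = 0.0065/358 = 1.82×10^-5
Swamee-Jain: f = 0.01409
h_f = f(L/D)V²/(2g) = 0.01409·(359/0.358)·1.321²/(2·9.81) = 1.257 m
Δp = ρg·h_f = 1000·9.81·1.257 = 12.33 kPa

Δp ≈ 12.3 kPa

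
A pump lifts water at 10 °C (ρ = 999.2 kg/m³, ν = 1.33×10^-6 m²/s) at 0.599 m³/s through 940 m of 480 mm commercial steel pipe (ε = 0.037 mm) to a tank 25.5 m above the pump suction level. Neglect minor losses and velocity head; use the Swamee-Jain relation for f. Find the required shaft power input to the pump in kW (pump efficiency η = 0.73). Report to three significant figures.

V = 4Q/(πD²) = 3.310 m/s; Re = 1.19×10^6; ε/D = 7.71×10^-5; f = 0.01294
h_f = f(L/D)V²/2g = 14.16 m
Total head H = z + h_f = 25.5 + 14.16 = 39.66 m
P_hyd = ρgQH = 999.2·9.81·0.599·39.66 = 232.8 kW
P_shaft = P_hyd/η = 232.8/0.73 = 319.0 kW

P_shaft ≈ 319 kW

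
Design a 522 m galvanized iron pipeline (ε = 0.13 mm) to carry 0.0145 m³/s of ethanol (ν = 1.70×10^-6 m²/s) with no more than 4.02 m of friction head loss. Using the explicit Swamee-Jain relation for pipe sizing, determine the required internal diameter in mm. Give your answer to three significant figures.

D ≈ 141 mm

Swamee-Jain (Type III): D = 0.66·[ε^1.25·(LQ²/(gh_f))^4.75 + ν·Q^9.4·(L/(gh_f))^5.2]^0.04
LQ²/(gh_f) = 0.002783; L/(gh_f) = 13.24
Term 1 = ε^1.25·(…)^4.75 = 1.01×10^-17; Term 2 = ν·Q^9.4·(…)^5.2 = 6.03×10^-18
D = 0.66·(1.01×10^-17 + 6.03×10^-18)^0.04 = 0.1406 m = 141 mm
Check: V = 0.935 m/s, Re = 7.73×10^4, f = 0.02268, h_f = 3.75 m ≈ 4.02 m ✓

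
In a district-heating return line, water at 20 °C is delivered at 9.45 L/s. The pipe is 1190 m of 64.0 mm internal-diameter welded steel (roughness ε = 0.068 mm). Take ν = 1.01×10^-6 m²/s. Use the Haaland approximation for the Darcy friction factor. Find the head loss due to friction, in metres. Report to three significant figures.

V = 4Q/(πD²) = 4·0.00945/(π·0.0640²) = 2.938 m/s
Re = VD/ν = 2.938·0.0640/1.01×10^-6 = 1.86×10^5 → turbulent
ε/D = 0.068/64.0 = 0.00106
Haaland: f = 0.02124
h_f = f(L/D)V²/(2g) = 0.02124·(1190/0.0640)·2.938²/(2·9.81) = 173.7 m

h_f ≈ 174 m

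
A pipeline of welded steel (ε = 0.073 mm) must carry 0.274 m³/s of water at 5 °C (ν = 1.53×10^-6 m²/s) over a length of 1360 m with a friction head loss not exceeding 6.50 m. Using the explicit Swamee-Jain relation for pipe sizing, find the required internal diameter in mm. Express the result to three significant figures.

Swamee-Jain (Type III): D = 0.66·[ε^1.25·(LQ²/(gh_f))^4.75 + ν·Q^9.4·(L/(gh_f))^5.2]^0.04
LQ²/(gh_f) = 1.601; L/(gh_f) = 21.33
Term 1 = ε^1.25·(…)^4.75 = 6.31×10^-5; Term 2 = ν·Q^9.4·(…)^5.2 = 6.46×10^-5
D = 0.66·(6.31×10^-5 + 6.46×10^-5)^0.04 = 0.4611 m = 461 mm
Check: V = 1.64 m/s, Re = 4.95×10^5, f = 0.01512, h_f = 6.12 m ≈ 6.50 m ✓

D ≈ 461 mm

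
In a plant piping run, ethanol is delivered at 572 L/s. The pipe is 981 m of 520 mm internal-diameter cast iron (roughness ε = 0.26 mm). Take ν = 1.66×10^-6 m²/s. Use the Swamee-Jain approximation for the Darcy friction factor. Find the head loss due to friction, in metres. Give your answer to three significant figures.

V = 4Q/(πD²) = 4·0.572/(π·0.520²) = 2.693 m/s
Re = VD/ν = 2.693·0.520/1.66×10^-6 = 8.44×10^5 → turbulent
ε/D = 0.26/520 = 5.00×10^-4
Swamee-Jain: f = 0.01739
h_f = f(L/D)V²/(2g) = 0.01739·(981/0.520)·2.693²/(2·9.81) = 12.13 m

h_f ≈ 12.1 m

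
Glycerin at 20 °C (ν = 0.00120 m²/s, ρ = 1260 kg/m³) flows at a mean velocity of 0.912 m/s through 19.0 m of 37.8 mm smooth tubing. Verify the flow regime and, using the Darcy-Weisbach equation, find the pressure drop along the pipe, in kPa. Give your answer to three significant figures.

Re = VD/ν = 0.912·0.03780/0.00120 = 28.7 → laminar (Re < 2300)
f = 64/Re = 2.228
h_f = f(L/D)V²/(2g) = 2.228·(19.0/0.03780)·0.912²/(2·9.81) = 47.47 m
Δp = ρg·h_f = 1260·9.81·47.47 = 586.8 kPa

Δp ≈ 587 kPa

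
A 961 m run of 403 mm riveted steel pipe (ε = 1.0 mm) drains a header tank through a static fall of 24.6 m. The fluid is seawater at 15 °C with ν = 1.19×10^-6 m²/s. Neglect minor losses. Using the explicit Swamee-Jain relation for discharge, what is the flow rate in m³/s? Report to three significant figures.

Swamee-Jain (Type II): Q = -0.965·√(gD⁵h_f/L)·ln[ε/(3.7D) + √(3.17ν²L/(gD³h_f))]
√(gD⁵h_f/L) = √(9.81·0.403⁵·24.6/961) = 0.05167
ε/(3.7D) = 6.71×10^-4; √(3.17ν²L/(gD³h_f)) = 1.65×10^-5
Q = -0.965·0.05167·ln(6.872×10^-4) = 0.3631 m³/s
Check: V = 2.85 m/s, Re = 9.64×10^5, f = 0.02506, h_f = 24.7 m ≈ 24.6 m ✓

Q ≈ 0.363 m³/s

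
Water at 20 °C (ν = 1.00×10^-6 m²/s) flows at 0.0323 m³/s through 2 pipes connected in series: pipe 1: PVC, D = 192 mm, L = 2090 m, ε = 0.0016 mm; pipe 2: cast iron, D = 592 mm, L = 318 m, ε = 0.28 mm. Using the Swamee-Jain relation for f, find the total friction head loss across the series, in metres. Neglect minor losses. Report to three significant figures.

H ≈ 10.6 m

Pipe 1: V = 1.116 m/s, Re = 2.14×10^5, ε/D = 8.33×10^-6, f = 0.01541, h_1 = f(L/D)V²/2g = 10.64 m
Pipe 2: V = 0.1173 m/s, Re = 6.95×10^4, ε/D = 4.73×10^-4, f = 0.02137, h_2 = f(L/D)V²/2g = 0.008056 m
Series → Q common, losses add: H = Σh = 10.65 m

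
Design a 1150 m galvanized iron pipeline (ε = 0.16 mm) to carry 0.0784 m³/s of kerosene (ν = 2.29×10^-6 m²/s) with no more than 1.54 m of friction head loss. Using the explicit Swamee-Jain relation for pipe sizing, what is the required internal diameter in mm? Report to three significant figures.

Swamee-Jain (Type III): D = 0.66·[ε^1.25·(LQ²/(gh_f))^4.75 + ν·Q^9.4·(L/(gh_f))^5.2]^0.04
LQ²/(gh_f) = 0.4679; L/(gh_f) = 76.12
Term 1 = ε^1.25·(…)^4.75 = 4.88×10^-7; Term 2 = ν·Q^9.4·(…)^5.2 = 5.63×10^-7
D = 0.66·(4.88×10^-7 + 5.63×10^-7)^0.04 = 0.3805 m = 381 mm
Check: V = 0.689 m/s, Re = 1.15×10^5, f = 0.01971, h_f = 1.44 m ≈ 1.54 m ✓

D ≈ 381 mm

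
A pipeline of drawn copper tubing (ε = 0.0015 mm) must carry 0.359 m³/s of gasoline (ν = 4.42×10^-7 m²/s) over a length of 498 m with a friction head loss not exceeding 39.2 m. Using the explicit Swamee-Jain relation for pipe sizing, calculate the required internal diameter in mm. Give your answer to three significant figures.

D ≈ 265 mm

Swamee-Jain (Type III): D = 0.66·[ε^1.25·(LQ²/(gh_f))^4.75 + ν·Q^9.4·(L/(gh_f))^5.2]^0.04
LQ²/(gh_f) = 0.1669; L/(gh_f) = 1.295
Term 1 = ε^1.25·(…)^4.75 = 1.06×10^-11; Term 2 = ν·Q^9.4·(…)^5.2 = 1.11×10^-10
D = 0.66·(1.06×10^-11 + 1.11×10^-10)^0.04 = 0.2649 m = 265 mm
Check: V = 6.52 m/s, Re = 3.90×10^6, f = 0.009671, h_f = 39.4 m ≈ 39.2 m ✓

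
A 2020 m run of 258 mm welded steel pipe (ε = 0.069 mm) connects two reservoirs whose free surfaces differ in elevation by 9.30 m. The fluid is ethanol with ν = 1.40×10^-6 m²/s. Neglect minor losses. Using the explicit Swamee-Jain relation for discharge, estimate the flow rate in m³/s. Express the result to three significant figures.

Swamee-Jain (Type II): Q = -0.965·√(gD⁵h_f/L)·ln[ε/(3.7D) + √(3.17ν²L/(gD³h_f))]
√(gD⁵h_f/L) = √(9.81·0.258⁵·9.30/2020) = 0.007185
ε/(3.7D) = 7.23×10^-5; √(3.17ν²L/(gD³h_f)) = 8.95×10^-5
Q = -0.965·0.007185·ln(1.618×10^-4) = 0.06053 m³/s
Check: V = 1.16 m/s, Re = 2.13×10^5, f = 0.01745, h_f = 9.33 m ≈ 9.30 m ✓

Q ≈ 0.0605 m³/s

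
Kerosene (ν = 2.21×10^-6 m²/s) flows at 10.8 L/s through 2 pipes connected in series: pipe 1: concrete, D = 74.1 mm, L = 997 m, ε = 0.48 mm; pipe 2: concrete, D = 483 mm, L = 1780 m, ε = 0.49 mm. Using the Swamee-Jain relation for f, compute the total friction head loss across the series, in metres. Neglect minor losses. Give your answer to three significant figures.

Pipe 1: V = 2.504 m/s, Re = 8.40×10^4, ε/D = 0.00648, f = 0.03412, h_1 = f(L/D)V²/2g = 146.7 m
Pipe 2: V = 0.05894 m/s, Re = 1.29×10^4, ε/D = 0.00101, f = 0.03084, h_2 = f(L/D)V²/2g = 0.02013 m
Series → Q common, losses add: H = Σh = 146.8 m

H ≈ 147 m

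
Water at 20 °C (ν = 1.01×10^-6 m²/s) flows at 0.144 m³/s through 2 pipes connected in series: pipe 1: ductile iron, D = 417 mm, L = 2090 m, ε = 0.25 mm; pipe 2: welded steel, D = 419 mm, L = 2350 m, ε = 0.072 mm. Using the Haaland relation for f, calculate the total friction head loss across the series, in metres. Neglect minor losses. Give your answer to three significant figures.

H ≈ 9.94 m

Pipe 1: V = 1.054 m/s, Re = 4.35×10^5, ε/D = 6.00×10^-4, f = 0.01828, h_1 = f(L/D)V²/2g = 5.193 m
Pipe 2: V = 1.044 m/s, Re = 4.33×10^5, ε/D = 1.72×10^-4, f = 0.01522, h_2 = f(L/D)V²/2g = 4.746 m
Series → Q common, losses add: H = Σh = 9.939 m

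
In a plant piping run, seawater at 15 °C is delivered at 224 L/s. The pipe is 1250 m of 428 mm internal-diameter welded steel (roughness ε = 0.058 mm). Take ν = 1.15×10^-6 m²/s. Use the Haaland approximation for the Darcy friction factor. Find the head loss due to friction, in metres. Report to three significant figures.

h_f ≈ 5.21 m

V = 4Q/(πD²) = 4·0.224/(π·0.428²) = 1.557 m/s
Re = VD/ν = 1.557·0.428/1.15×10^-6 = 5.79×10^5 → turbulent
ε/D = 0.058/428 = 1.36×10^-4
Haaland: f = 0.01444
h_f = f(L/D)V²/(2g) = 0.01444·(1250/0.428)·1.557²/(2·9.81) = 5.211 m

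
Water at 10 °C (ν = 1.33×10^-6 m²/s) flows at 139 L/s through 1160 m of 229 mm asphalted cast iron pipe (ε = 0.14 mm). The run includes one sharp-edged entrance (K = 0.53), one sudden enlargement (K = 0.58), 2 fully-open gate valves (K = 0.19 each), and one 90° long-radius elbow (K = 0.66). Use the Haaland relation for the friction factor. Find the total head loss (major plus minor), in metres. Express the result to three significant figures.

V = 4Q/(πD²) = 3.375 m/s; V²/2g = 0.5805 m
Re = 5.81×10^5, ε/D = 6.11×10^-4 → f = 0.01815 (Haaland)
Major: h_f = f(L/D)·V²/2g = 0.01815·5066·0.5805 = 53.38 m
Minor: ΣK = 2.15; h_m = ΣK·V²/2g = 1.248 m
Total H_L = 53.38 + 1.248 = 54.63 m

H_L ≈ 54.6 m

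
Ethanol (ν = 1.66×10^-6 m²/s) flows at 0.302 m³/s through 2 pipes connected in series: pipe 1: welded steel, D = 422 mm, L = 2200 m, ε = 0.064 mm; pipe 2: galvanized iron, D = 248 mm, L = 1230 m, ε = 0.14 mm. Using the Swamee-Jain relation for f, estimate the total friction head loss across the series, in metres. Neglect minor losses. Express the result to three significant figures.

H ≈ 194 m

Pipe 1: V = 2.159 m/s, Re = 5.49×10^5, ε/D = 1.52×10^-4, f = 0.01490, h_1 = f(L/D)V²/2g = 18.46 m
Pipe 2: V = 6.252 m/s, Re = 9.34×10^5, ε/D = 5.65×10^-4, f = 0.01776, h_2 = f(L/D)V²/2g = 175.4 m
Series → Q common, losses add: H = Σh = 193.9 m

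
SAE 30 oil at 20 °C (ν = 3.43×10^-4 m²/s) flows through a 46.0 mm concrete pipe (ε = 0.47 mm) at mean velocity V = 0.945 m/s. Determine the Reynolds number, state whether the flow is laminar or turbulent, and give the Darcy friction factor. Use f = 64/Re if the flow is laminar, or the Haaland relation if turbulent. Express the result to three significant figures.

Re ≈ 127; laminar; f = 64/Re ≈ 0.505

Re = VD/ν = 0.9450·0.0460/3.43×10^-4 = 127
Re < 2300 → laminar → f = 64/Re = 0.5050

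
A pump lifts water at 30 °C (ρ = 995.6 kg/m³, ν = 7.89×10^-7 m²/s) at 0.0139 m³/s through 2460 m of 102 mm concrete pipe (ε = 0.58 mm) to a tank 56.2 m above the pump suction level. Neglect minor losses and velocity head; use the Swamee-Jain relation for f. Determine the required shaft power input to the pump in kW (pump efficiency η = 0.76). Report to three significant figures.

V = 4Q/(πD²) = 1.701 m/s; Re = 2.20×10^5; ε/D = 0.00569; f = 0.03214
h_f = f(L/D)V²/2g = 114.3 m
Total head H = z + h_f = 56.2 + 114.3 = 170.5 m
P_hyd = ρgQH = 995.6·9.81·0.0139·170.5 = 23.15 kW
P_shaft = P_hyd/η = 23.15/0.76 = 30.46 kW

P_shaft ≈ 30.5 kW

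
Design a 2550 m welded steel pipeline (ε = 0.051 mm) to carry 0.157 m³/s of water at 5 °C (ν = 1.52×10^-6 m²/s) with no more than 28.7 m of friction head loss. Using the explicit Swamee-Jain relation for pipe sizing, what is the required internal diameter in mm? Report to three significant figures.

D ≈ 312 mm

Swamee-Jain (Type III): D = 0.66·[ε^1.25·(LQ²/(gh_f))^4.75 + ν·Q^9.4·(L/(gh_f))^5.2]^0.04
LQ²/(gh_f) = 0.2232; L/(gh_f) = 9.057
Term 1 = ε^1.25·(…)^4.75 = 3.48×10^-9; Term 2 = ν·Q^9.4·(…)^5.2 = 3.98×10^-9
D = 0.66·(3.48×10^-9 + 3.98×10^-9)^0.04 = 0.3122 m = 312 mm
Check: V = 2.05 m/s, Re = 4.21×10^5, f = 0.01541, h_f = 27.0 m ≈ 28.7 m ✓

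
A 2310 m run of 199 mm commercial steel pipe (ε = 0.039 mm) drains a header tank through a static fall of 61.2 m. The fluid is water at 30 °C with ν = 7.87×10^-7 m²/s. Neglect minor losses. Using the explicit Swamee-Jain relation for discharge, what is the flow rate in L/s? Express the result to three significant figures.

Swamee-Jain (Type II): Q = -0.965·√(gD⁵h_f/L)·ln[ε/(3.7D) + √(3.17ν²L/(gD³h_f))]
√(gD⁵h_f/L) = √(9.81·0.199⁵·61.2/2310) = 0.009006
ε/(3.7D) = 5.30×10^-5; √(3.17ν²L/(gD³h_f)) = 3.10×10^-5
Q = -0.965·0.009006·ln(8.393×10^-5) = 0.08157 m³/s
Check: V = 2.62 m/s, Re = 6.63×10^5, f = 0.01513, h_f = 61.6 m ≈ 61.2 m ✓

Q ≈ 81.6 L/s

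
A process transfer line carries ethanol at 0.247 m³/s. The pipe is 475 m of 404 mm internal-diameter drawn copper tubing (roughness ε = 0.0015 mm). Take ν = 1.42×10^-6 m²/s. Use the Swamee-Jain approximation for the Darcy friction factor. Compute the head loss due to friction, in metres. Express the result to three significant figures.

V = 4Q/(πD²) = 4·0.247/(π·0.404²) = 1.927 m/s
Re = VD/ν = 1.927·0.404/1.42×10^-6 = 5.48×10^5 → turbulent
ε/D = 0.0015/404 = 3.71×10^-6
Swamee-Jain: f = 0.01294
h_f = f(L/D)V²/(2g) = 0.01294·(475/0.404)·1.927²/(2·9.81) = 2.879 m

h_f ≈ 2.88 m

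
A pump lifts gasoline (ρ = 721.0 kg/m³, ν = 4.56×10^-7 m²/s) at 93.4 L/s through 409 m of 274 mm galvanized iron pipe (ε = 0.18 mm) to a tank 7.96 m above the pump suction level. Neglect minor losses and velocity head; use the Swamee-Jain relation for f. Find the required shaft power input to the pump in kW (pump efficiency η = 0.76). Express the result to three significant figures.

V = 4Q/(πD²) = 1.584 m/s; Re = 9.52×10^5; ε/D = 6.57×10^-4; f = 0.01830
h_f = f(L/D)V²/2g = 3.494 m
Total head H = z + h_f = 7.96 + 3.494 = 11.45 m
P_hyd = ρgQH = 721.0·9.81·0.0934·11.45 = 7.567 kW
P_shaft = P_hyd/η = 7.567/0.76 = 9.956 kW

P_shaft ≈ 9.96 kW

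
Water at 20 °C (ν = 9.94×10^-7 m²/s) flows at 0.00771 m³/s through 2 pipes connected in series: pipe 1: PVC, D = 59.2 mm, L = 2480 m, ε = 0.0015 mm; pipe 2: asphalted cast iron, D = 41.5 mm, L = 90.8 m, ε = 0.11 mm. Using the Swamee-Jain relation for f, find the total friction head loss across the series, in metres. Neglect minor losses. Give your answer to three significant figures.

H ≈ 368 m

Pipe 1: V = 2.801 m/s, Re = 1.67×10^5, ε/D = 2.53×10^-5, f = 0.01630, h_1 = f(L/D)V²/2g = 273.1 m
Pipe 2: V = 5.700 m/s, Re = 2.38×10^5, ε/D = 0.00265, f = 0.02606, h_2 = f(L/D)V²/2g = 94.43 m
Series → Q common, losses add: H = Σh = 367.5 m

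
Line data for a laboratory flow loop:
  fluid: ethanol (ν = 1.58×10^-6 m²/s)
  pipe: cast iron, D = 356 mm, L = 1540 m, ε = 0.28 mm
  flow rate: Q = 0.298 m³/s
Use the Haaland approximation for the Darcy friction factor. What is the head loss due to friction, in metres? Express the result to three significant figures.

h_f ≈ 37.6 m

V = 4Q/(πD²) = 4·0.298/(π·0.356²) = 2.994 m/s
Re = VD/ν = 2.994·0.356/1.58×10^-6 = 6.75×10^5 → turbulent
ε/D = 0.28/356 = 7.87×10^-4
Haaland: f = 0.01904
h_f = f(L/D)V²/(2g) = 0.01904·(1540/0.356)·2.994²/(2·9.81) = 37.62 m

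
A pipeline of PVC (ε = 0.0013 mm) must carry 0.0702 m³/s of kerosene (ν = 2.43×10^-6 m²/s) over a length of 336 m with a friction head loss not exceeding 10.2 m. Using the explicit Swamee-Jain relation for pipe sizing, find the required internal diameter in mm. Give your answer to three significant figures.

D ≈ 187 mm

Swamee-Jain (Type III): D = 0.66·[ε^1.25·(LQ²/(gh_f))^4.75 + ν·Q^9.4·(L/(gh_f))^5.2]^0.04
LQ²/(gh_f) = 0.01655; L/(gh_f) = 3.358
Term 1 = ε^1.25·(…)^4.75 = 1.52×10^-16; Term 2 = ν·Q^9.4·(…)^5.2 = 1.89×10^-14
D = 0.66·(1.52×10^-16 + 1.89×10^-14)^0.04 = 0.1865 m = 187 mm
Check: V = 2.57 m/s, Re = 1.97×10^5, f = 0.01564, h_f = 9.47 m ≈ 10.2 m ✓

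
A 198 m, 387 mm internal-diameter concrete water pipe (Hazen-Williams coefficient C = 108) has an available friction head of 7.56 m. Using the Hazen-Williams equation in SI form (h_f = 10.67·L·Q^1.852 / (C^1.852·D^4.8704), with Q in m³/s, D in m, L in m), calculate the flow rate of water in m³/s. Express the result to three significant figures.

Rearranging: Q = [h_f·C^1.852·D^4.8704 / (10.67·L)]^(1/1.852)
Q = [7.56·108^1.852·0.387^4.8704 / (10.67·198)]^0.540 = 0.4249 m³/s

Q ≈ 0.425 m³/s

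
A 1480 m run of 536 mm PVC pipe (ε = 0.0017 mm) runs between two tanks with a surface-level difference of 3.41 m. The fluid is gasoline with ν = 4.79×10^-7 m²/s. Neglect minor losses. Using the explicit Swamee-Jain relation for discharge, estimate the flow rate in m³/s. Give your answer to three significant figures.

Swamee-Jain (Type II): Q = -0.965·√(gD⁵h_f/L)·ln[ε/(3.7D) + √(3.17ν²L/(gD³h_f))]
√(gD⁵h_f/L) = √(9.81·0.536⁵·3.41/1480) = 0.03162
ε/(3.7D) = 8.57×10^-7; √(3.17ν²L/(gD³h_f)) = 1.45×10^-5
Q = -0.965·0.03162·ln(1.531×10^-5) = 0.3383 m³/s
Check: V = 1.50 m/s, Re = 1.68×10^6, f = 0.01077, h_f = 3.41 m ≈ 3.41 m ✓

Q ≈ 0.338 m³/s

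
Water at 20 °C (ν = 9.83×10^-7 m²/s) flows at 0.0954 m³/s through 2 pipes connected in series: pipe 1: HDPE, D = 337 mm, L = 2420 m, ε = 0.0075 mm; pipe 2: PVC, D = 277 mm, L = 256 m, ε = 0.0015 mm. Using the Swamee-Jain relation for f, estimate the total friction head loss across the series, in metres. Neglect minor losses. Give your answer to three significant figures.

H ≈ 7.51 m

Pipe 1: V = 1.070 m/s, Re = 3.67×10^5, ε/D = 2.23×10^-5, f = 0.01414, h_1 = f(L/D)V²/2g = 5.920 m
Pipe 2: V = 1.583 m/s, Re = 4.46×10^5, ε/D = 5.42×10^-6, f = 0.01344, h_2 = f(L/D)V²/2g = 1.587 m
Series → Q common, losses add: H = Σh = 7.507 m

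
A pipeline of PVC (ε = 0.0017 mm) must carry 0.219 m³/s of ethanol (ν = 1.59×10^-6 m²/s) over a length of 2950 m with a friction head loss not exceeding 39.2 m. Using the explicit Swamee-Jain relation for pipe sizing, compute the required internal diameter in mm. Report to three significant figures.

Swamee-Jain (Type III): D = 0.66·[ε^1.25·(LQ²/(gh_f))^4.75 + ν·Q^9.4·(L/(gh_f))^5.2]^0.04
LQ²/(gh_f) = 0.3679; L/(gh_f) = 7.671
Term 1 = ε^1.25·(…)^4.75 = 5.31×10^-10; Term 2 = ν·Q^9.4·(…)^5.2 = 4.01×10^-8
D = 0.66·(5.31×10^-10 + 4.01×10^-8)^0.04 = 0.3341 m = 334 mm
Check: V = 2.50 m/s, Re = 5.25×10^5, f = 0.01306, h_f = 36.7 m ≈ 39.2 m ✓

D ≈ 334 mm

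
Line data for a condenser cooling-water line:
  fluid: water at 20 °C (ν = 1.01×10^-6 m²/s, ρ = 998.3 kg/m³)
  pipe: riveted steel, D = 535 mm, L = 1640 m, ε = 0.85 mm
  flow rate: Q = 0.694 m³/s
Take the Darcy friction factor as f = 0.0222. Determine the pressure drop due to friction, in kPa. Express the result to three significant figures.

V = 4Q/(πD²) = 4·0.694/(π·0.535²) = 3.087 m/s
h_f = f(L/D)V²/(2g) = 0.02220·(1640/0.535)·3.087²/(2·9.81) = 33.06 m
Δp = ρg·h_f = 998.3·9.81·33.06 = 323.7 kPa

Δp ≈ 324 kPa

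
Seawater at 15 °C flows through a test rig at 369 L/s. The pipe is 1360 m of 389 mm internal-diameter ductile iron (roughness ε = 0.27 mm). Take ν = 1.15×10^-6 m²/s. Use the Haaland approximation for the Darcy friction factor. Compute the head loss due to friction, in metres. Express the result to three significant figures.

h_f ≈ 31.6 m

V = 4Q/(πD²) = 4·0.369/(π·0.389²) = 3.105 m/s
Re = VD/ν = 3.105·0.389/1.15×10^-6 = 1.05×10^6 → turbulent
ε/D = 0.27/389 = 6.94×10^-4
Haaland: f = 0.01837
h_f = f(L/D)V²/(2g) = 0.01837·(1360/0.389)·3.105²/(2·9.81) = 31.55 m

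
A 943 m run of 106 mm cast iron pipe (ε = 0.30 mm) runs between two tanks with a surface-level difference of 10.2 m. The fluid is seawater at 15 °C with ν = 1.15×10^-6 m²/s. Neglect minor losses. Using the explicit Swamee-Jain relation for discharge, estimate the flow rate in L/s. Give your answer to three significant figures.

Swamee-Jain (Type II): Q = -0.965·√(gD⁵h_f/L)·ln[ε/(3.7D) + √(3.17ν²L/(gD³h_f))]
√(gD⁵h_f/L) = √(9.81·0.106⁵·10.2/943) = 0.001192
ε/(3.7D) = 7.65×10^-4; √(3.17ν²L/(gD³h_f)) = 1.82×10^-4
Q = -0.965·0.001192·ln(9.470×10^-4) = 0.008006 m³/s
Check: V = 0.907 m/s, Re = 8.36×10^4, f = 0.02760, h_f = 10.3 m ≈ 10.2 m ✓

Q ≈ 8.01 L/s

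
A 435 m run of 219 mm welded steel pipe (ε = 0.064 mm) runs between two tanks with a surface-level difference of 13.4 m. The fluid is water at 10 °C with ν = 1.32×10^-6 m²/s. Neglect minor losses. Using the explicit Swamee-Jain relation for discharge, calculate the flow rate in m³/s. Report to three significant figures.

Swamee-Jain (Type II): Q = -0.965·√(gD⁵h_f/L)·ln[ε/(3.7D) + √(3.17ν²L/(gD³h_f))]
√(gD⁵h_f/L) = √(9.81·0.219⁵·13.4/435) = 0.01234
ε/(3.7D) = 7.90×10^-5; √(3.17ν²L/(gD³h_f)) = 4.17×10^-5
Q = -0.965·0.01234·ln(1.207×10^-4) = 0.1074 m³/s
Check: V = 2.85 m/s, Re = 4.73×10^5, f = 0.01638, h_f = 13.5 m ≈ 13.4 m ✓

Q ≈ 0.107 m³/s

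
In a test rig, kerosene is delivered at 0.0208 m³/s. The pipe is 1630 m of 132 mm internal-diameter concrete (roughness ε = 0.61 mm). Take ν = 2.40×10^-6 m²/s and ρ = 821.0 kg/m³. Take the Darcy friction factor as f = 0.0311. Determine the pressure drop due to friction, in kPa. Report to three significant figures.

Δp ≈ 364 kPa

V = 4Q/(πD²) = 4·0.0208/(π·0.132²) = 1.520 m/s
h_f = f(L/D)V²/(2g) = 0.03110·(1630/0.132)·1.520²/(2·9.81) = 45.22 m
Δp = ρg·h_f = 821.0·9.81·45.22 = 364.2 kPa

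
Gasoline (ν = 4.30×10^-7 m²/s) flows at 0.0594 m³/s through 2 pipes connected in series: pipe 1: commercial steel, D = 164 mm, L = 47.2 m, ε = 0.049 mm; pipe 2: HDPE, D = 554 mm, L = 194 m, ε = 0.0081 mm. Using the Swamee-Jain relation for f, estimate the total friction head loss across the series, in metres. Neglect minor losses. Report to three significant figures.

H ≈ 1.84 m

Pipe 1: V = 2.812 m/s, Re = 1.07×10^6, ε/D = 2.99×10^-4, f = 0.01570, h_1 = f(L/D)V²/2g = 1.821 m
Pipe 2: V = 0.2464 m/s, Re = 3.17×10^5, ε/D = 1.46×10^-5, f = 0.01440, h_2 = f(L/D)V²/2g = 0.01561 m
Series → Q common, losses add: H = Σh = 1.837 m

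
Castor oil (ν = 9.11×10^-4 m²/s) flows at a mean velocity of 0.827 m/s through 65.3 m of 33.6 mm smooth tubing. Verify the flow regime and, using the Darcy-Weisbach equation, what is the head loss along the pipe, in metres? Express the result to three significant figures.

Re = VD/ν = 0.827·0.03360/9.11×10^-4 = 30.5 → laminar (Re < 2300)
f = 64/Re = 2.098
h_f = f(L/D)V²/(2g) = 2.098·(65.3/0.03360)·0.827²/(2·9.81) = 142.1 m

h_f ≈ 142 m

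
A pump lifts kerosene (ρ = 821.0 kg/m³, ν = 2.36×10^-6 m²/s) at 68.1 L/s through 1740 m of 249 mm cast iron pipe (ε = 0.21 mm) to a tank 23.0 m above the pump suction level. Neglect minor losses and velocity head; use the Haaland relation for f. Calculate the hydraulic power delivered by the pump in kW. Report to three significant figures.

V = 4Q/(πD²) = 1.398 m/s; Re = 1.48×10^5; ε/D = 8.43×10^-4; f = 0.02069
h_f = f(L/D)V²/2g = 14.41 m
Total head H = z + h_f = 23.0 + 14.41 = 37.41 m
P_hyd = ρgQH = 821.0·9.81·0.0681·37.41 = 20.52 kW

P_hyd ≈ 20.5 kW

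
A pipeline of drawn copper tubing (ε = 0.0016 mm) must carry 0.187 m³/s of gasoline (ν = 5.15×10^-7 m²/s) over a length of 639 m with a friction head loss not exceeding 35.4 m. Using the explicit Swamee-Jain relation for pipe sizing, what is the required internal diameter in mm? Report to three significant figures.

D ≈ 224 mm

Swamee-Jain (Type III): D = 0.66·[ε^1.25·(LQ²/(gh_f))^4.75 + ν·Q^9.4·(L/(gh_f))^5.2]^0.04
LQ²/(gh_f) = 0.06434; L/(gh_f) = 1.840
Term 1 = ε^1.25·(…)^4.75 = 1.25×10^-13; Term 2 = ν·Q^9.4·(…)^5.2 = 1.75×10^-12
D = 0.66·(1.25×10^-13 + 1.75×10^-12)^0.04 = 0.2241 m = 224 mm
Check: V = 4.74 m/s, Re = 2.06×10^6, f = 0.01059, h_f = 34.6 m ≈ 35.4 m ✓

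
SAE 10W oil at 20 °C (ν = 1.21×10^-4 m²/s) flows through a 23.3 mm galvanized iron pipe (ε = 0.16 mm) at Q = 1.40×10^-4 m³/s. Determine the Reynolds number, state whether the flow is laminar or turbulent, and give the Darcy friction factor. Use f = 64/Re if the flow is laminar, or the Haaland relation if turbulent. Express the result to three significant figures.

Re ≈ 63.2; laminar; f = 64/Re ≈ 1.01

V = 4Q/(πD²) = 0.3283 m/s
Re = VD/ν = 0.3283·0.0233/1.21×10^-4 = 63.2
Re < 2300 → laminar → f = 64/Re = 1.012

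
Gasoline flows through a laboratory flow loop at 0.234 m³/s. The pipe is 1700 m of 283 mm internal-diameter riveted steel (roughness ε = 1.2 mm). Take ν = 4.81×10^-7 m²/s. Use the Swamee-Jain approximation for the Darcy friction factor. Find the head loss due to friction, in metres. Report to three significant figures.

V = 4Q/(πD²) = 4·0.234/(π·0.283²) = 3.720 m/s
Re = VD/ν = 3.720·0.283/4.81×10^-7 = 2.19×10^6 → turbulent
ε/D = 1.2/283 = 0.00424
Swamee-Jain: f = 0.02899
h_f = f(L/D)V²/(2g) = 0.02899·(1700/0.283)·3.720²/(2·9.81) = 122.8 m

h_f ≈ 123 m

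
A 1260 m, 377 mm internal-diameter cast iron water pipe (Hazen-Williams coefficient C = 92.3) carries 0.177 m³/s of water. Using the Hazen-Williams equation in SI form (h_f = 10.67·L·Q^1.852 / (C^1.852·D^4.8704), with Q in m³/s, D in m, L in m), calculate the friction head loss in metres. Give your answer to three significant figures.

h_f ≈ 14.4 m

h_f = 10.67·1260·0.177^1.852 / (92.3^1.852·0.377^4.8704) = 14.44 m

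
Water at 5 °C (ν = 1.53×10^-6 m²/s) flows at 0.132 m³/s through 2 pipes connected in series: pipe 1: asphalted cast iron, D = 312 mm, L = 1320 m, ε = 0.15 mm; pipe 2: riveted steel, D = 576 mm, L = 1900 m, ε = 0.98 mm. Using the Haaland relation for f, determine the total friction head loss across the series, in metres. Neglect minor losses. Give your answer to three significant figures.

H ≈ 12.4 m

Pipe 1: V = 1.727 m/s, Re = 3.52×10^5, ε/D = 4.81×10^-4, f = 0.01778, h_1 = f(L/D)V²/2g = 11.43 m
Pipe 2: V = 0.5066 m/s, Re = 1.91×10^5, ε/D = 0.00170, f = 0.02340, h_2 = f(L/D)V²/2g = 1.010 m
Series → Q common, losses add: H = Σh = 12.44 m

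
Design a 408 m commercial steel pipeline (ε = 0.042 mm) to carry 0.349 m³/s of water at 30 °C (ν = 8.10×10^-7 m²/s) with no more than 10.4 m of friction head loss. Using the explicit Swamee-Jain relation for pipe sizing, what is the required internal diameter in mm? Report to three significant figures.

Swamee-Jain (Type III): D = 0.66·[ε^1.25·(LQ²/(gh_f))^4.75 + ν·Q^9.4·(L/(gh_f))^5.2]^0.04
LQ²/(gh_f) = 0.4871; L/(gh_f) = 3.999
Term 1 = ε^1.25·(…)^4.75 = 1.11×10^-7; Term 2 = ν·Q^9.4·(…)^5.2 = 5.51×10^-8
D = 0.66·(1.11×10^-7 + 5.51×10^-8)^0.04 = 0.3535 m = 353 mm
Check: V = 3.56 m/s, Re = 1.55×10^6, f = 0.01338, h_f = 9.95 m ≈ 10.4 m ✓

D ≈ 353 mm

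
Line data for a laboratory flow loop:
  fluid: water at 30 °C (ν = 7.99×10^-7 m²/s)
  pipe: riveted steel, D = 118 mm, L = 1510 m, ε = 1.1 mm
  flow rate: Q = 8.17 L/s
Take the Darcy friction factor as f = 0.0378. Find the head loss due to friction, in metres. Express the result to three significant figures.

h_f ≈ 13.8 m

V = 4Q/(πD²) = 4·0.00817/(π·0.118²) = 0.7471 m/s
h_f = f(L/D)V²/(2g) = 0.03780·(1510/0.118)·0.7471²/(2·9.81) = 13.76 m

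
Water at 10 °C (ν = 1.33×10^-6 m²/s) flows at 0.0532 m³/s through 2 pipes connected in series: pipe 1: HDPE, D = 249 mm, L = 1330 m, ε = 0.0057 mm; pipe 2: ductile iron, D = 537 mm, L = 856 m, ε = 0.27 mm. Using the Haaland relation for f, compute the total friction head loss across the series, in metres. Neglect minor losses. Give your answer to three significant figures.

Pipe 1: V = 1.093 m/s, Re = 2.05×10^5, ε/D = 2.29×10^-5, f = 0.01558, h_1 = f(L/D)V²/2g = 5.062 m
Pipe 2: V = 0.2349 m/s, Re = 9.48×10^4, ε/D = 5.03×10^-4, f = 0.02022, h_2 = f(L/D)V²/2g = 0.09062 m
Series → Q common, losses add: H = Σh = 5.153 m

H ≈ 5.15 m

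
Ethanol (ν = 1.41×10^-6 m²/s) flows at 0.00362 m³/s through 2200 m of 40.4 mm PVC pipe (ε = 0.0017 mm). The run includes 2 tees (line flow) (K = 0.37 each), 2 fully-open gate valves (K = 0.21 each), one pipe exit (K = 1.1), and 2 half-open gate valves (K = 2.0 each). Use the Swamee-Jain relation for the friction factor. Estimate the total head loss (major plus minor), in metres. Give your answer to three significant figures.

H_L ≈ 421 m

V = 4Q/(πD²) = 2.824 m/s; V²/2g = 0.4065 m
Re = 8.09×10^4, ε/D = 4.21×10^-5 → f = 0.01891 (Swamee-Jain)
Major: h_f = f(L/D)·V²/2g = 0.01891·54455·0.4065 = 418.5 m
Minor: ΣK = 6.26; h_m = ΣK·V²/2g = 2.544 m
Total H_L = 418.5 + 2.544 = 421.0 m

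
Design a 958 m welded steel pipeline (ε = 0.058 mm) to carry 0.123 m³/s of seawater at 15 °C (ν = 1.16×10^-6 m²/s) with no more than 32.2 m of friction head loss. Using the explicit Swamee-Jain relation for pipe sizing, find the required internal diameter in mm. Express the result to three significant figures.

Swamee-Jain (Type III): D = 0.66·[ε^1.25·(LQ²/(gh_f))^4.75 + ν·Q^9.4·(L/(gh_f))^5.2]^0.04
LQ²/(gh_f) = 0.04588; L/(gh_f) = 3.033
Term 1 = ε^1.25·(…)^4.75 = 2.22×10^-12; Term 2 = ν·Q^9.4·(…)^5.2 = 1.04×10^-12
D = 0.66·(2.22×10^-12 + 1.04×10^-12)^0.04 = 0.2291 m = 229 mm
Check: V = 2.98 m/s, Re = 5.89×10^5, f = 0.01580, h_f = 30.0 m ≈ 32.2 m ✓

D ≈ 229 mm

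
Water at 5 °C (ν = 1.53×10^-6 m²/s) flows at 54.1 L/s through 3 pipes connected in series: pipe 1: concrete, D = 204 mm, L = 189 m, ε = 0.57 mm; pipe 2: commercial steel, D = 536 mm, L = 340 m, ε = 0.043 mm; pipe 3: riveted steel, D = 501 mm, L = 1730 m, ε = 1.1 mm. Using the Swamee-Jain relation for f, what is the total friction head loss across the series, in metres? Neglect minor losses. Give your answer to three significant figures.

Pipe 1: V = 1.655 m/s, Re = 2.21×10^5, ε/D = 0.00279, f = 0.02646, h_1 = f(L/D)V²/2g = 3.424 m
Pipe 2: V = 0.2398 m/s, Re = 8.40×10^4, ε/D = 8.02×10^-5, f = 0.01897, h_2 = f(L/D)V²/2g = 0.03525 m
Pipe 3: V = 0.2744 m/s, Re = 8.99×10^4, ε/D = 0.00220, f = 0.02600, h_3 = f(L/D)V²/2g = 0.3447 m
Series → Q common, losses add: H = Σh = 3.804 m

H ≈ 3.80 m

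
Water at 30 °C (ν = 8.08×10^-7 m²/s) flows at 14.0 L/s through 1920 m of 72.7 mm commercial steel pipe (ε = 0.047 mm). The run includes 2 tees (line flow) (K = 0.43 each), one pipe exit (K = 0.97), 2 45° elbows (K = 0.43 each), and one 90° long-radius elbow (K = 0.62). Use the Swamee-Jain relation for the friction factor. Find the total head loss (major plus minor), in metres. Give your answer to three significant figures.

H_L ≈ 295 m

V = 4Q/(πD²) = 3.373 m/s; V²/2g = 0.5797 m
Re = 3.03×10^5, ε/D = 6.46×10^-4 → f = 0.01911 (Swamee-Jain)
Major: h_f = f(L/D)·V²/2g = 0.01911·26410·0.5797 = 292.6 m
Minor: ΣK = 3.31; h_m = ΣK·V²/2g = 1.919 m
Total H_L = 292.6 + 1.919 = 294.5 m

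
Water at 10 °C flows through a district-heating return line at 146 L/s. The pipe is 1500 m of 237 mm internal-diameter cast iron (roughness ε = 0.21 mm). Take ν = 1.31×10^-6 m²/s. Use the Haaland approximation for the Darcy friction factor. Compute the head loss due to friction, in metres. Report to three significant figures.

h_f ≈ 69.2 m

V = 4Q/(πD²) = 4·0.146/(π·0.237²) = 3.310 m/s
Re = VD/ν = 3.310·0.237/1.31×10^-6 = 5.99×10^5 → turbulent
ε/D = 0.21/237 = 8.86×10^-4
Haaland: f = 0.01959
h_f = f(L/D)V²/(2g) = 0.01959·(1500/0.237)·3.310²/(2·9.81) = 69.20 m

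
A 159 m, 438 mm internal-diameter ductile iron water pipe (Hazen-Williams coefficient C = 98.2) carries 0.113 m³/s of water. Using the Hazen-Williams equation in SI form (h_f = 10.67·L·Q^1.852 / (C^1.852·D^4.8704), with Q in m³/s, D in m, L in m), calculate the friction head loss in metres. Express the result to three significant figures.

h_f = 10.67·159·0.113^1.852 / (98.2^1.852·0.438^4.8704) = 0.3409 m

h_f ≈ 0.341 m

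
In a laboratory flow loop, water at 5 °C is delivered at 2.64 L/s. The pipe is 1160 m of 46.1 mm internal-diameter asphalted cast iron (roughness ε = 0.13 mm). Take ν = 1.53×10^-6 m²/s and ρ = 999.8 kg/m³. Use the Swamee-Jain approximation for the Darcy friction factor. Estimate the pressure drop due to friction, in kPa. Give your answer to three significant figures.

V = 4Q/(πD²) = 4·0.00264/(π·0.0461²) = 1.582 m/s
Re = VD/ν = 1.582·0.0461/1.53×10^-6 = 4.77×10^4 → turbulent
ε/D = 0.13/46.1 = 0.00282
Swamee-Jain: f = 0.02868
h_f = f(L/D)V²/(2g) = 0.02868·(1160/0.0461)·1.582²/(2·9.81) = 92.02 m
Δp = ρg·h_f = 999.8·9.81·92.02 = 902.5 kPa

Δp ≈ 903 kPa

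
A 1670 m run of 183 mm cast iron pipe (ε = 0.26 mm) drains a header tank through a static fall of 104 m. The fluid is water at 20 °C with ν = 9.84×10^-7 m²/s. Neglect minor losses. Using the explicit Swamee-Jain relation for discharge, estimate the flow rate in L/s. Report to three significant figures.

Q ≈ 84.2 L/s

Swamee-Jain (Type II): Q = -0.965·√(gD⁵h_f/L)·ln[ε/(3.7D) + √(3.17ν²L/(gD³h_f))]
√(gD⁵h_f/L) = √(9.81·0.183⁵·104/1670) = 0.01120
ε/(3.7D) = 3.84×10^-4; √(3.17ν²L/(gD³h_f)) = 2.86×10^-5
Q = -0.965·0.01120·ln(4.126×10^-4) = 0.08421 m³/s
Check: V = 3.20 m/s, Re = 5.95×10^5, f = 0.02193, h_f = 105 m ≈ 104 m ✓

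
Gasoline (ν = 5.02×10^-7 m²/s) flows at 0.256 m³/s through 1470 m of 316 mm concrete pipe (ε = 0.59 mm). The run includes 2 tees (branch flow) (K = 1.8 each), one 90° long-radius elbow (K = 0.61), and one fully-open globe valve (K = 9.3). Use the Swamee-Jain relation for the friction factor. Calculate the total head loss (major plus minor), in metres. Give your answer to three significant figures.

H_L ≈ 65.8 m

V = 4Q/(πD²) = 3.264 m/s; V²/2g = 0.5431 m
Re = 2.05×10^6, ε/D = 0.00187 → f = 0.02314 (Swamee-Jain)
Major: h_f = f(L/D)·V²/2g = 0.02314·4652·0.5431 = 58.46 m
Minor: ΣK = 13.5; h_m = ΣK·V²/2g = 7.337 m
Total H_L = 58.46 + 7.337 = 65.80 m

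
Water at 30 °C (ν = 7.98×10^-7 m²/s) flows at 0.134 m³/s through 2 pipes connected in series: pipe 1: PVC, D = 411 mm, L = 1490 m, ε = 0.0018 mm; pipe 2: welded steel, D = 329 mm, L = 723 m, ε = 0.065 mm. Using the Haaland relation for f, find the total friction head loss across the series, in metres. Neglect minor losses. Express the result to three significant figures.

H ≈ 6.62 m

Pipe 1: V = 1.010 m/s, Re = 5.20×10^5, ε/D = 4.38×10^-6, f = 0.01302, h_1 = f(L/D)V²/2g = 2.454 m
Pipe 2: V = 1.576 m/s, Re = 6.50×10^5, ε/D = 1.98×10^-4, f = 0.01496, h_2 = f(L/D)V²/2g = 4.164 m
Series → Q common, losses add: H = Σh = 6.618 m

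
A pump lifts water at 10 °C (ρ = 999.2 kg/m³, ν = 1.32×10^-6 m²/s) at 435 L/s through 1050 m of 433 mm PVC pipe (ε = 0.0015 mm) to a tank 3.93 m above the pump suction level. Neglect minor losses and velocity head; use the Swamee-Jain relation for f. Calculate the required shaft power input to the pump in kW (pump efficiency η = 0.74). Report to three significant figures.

P_shaft ≈ 95.7 kW

V = 4Q/(πD²) = 2.954 m/s; Re = 9.69×10^5; ε/D = 3.46×10^-6; f = 0.01175
h_f = f(L/D)V²/2g = 12.68 m
Total head H = z + h_f = 3.93 + 12.68 = 16.61 m
P_hyd = ρgQH = 999.2·9.81·0.435·16.61 = 70.81 kW
P_shaft = P_hyd/η = 70.81/0.74 = 95.70 kW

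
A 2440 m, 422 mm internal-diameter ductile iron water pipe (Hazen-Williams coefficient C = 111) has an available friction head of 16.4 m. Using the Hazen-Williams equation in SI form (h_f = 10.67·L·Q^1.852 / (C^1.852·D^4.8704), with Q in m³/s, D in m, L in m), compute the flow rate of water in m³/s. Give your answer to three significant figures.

Q ≈ 0.215 m³/s

Rearranging: Q = [h_f·C^1.852·D^4.8704 / (10.67·L)]^(1/1.852)
Q = [16.4·111^1.852·0.422^4.8704 / (10.67·2440)]^0.540 = 0.2146 m³/s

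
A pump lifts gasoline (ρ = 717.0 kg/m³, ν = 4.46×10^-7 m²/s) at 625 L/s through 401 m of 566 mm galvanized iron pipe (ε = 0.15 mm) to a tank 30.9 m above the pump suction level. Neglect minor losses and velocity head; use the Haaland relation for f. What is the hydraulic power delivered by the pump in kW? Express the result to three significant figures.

V = 4Q/(πD²) = 2.484 m/s; Re = 3.15×10^6; ε/D = 2.65×10^-4; f = 0.01481
h_f = f(L/D)V²/2g = 3.301 m
Total head H = z + h_f = 30.9 + 3.301 = 34.20 m
P_hyd = ρgQH = 717.0·9.81·0.625·34.20 = 150.4 kW

P_hyd ≈ 150 kW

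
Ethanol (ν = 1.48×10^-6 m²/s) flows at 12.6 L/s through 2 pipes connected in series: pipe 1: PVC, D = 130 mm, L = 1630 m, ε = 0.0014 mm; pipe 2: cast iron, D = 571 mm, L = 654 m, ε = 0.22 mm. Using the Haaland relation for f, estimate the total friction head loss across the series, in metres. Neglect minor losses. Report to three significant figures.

Pipe 1: V = 0.9493 m/s, Re = 8.34×10^4, ε/D = 1.08×10^-5, f = 0.01855, h_1 = f(L/D)V²/2g = 10.69 m
Pipe 2: V = 0.04920 m/s, Re = 1.90×10^4, ε/D = 3.85×10^-4, f = 0.02676, h_2 = f(L/D)V²/2g = 0.003782 m
Series → Q common, losses add: H = Σh = 10.69 m

H ≈ 10.7 m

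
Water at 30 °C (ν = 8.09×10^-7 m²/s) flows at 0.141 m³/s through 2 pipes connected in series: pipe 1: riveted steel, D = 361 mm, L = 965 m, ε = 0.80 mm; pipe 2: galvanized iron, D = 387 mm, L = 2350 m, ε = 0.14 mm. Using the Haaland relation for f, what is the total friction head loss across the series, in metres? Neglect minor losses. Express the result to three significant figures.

H ≈ 13.6 m

Pipe 1: V = 1.378 m/s, Re = 6.15×10^5, ε/D = 0.00222, f = 0.02437, h_1 = f(L/D)V²/2g = 6.300 m
Pipe 2: V = 1.199 m/s, Re = 5.73×10^5, ε/D = 3.62×10^-4, f = 0.01651, h_2 = f(L/D)V²/2g = 7.342 m
Series → Q common, losses add: H = Σh = 13.64 m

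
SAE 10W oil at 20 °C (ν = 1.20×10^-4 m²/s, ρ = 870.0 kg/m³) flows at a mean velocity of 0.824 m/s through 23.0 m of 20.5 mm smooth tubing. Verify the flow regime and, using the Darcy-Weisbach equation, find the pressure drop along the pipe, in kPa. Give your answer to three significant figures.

Re = VD/ν = 0.824·0.02050/1.20×10^-4 = 141 → laminar (Re < 2300)
f = 64/Re = 0.4547
h_f = f(L/D)V²/(2g) = 0.4547·(23.0/0.02050)·0.824²/(2·9.81) = 17.65 m
Δp = ρg·h_f = 870.0·9.81·17.65 = 150.7 kPa

Δp ≈ 151 kPa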